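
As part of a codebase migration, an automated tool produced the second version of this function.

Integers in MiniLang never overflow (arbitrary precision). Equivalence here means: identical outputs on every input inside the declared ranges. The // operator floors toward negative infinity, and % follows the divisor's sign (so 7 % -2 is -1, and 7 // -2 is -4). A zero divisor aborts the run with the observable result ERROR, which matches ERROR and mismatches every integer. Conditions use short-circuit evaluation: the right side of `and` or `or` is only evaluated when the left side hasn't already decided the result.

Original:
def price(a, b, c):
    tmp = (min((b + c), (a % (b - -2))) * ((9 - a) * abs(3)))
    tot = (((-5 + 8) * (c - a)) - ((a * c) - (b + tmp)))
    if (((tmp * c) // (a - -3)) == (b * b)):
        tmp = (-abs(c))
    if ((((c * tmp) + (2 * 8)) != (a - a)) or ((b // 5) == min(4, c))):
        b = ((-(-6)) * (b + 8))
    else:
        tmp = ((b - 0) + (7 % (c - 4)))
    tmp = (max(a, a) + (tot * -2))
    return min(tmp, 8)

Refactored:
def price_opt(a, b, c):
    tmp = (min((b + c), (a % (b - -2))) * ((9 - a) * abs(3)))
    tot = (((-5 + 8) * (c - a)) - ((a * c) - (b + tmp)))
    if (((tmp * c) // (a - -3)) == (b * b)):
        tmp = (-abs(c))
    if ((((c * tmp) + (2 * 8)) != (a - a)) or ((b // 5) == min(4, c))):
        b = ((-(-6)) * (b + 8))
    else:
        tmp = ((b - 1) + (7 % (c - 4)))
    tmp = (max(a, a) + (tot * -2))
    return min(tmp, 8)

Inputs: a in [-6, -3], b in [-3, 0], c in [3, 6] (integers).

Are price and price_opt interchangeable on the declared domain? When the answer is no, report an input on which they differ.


The edit looks behavioral (`0` became `1`), but over these ranges it never changes the outcome.
One worked example (a=-4, b=-3, c=4) — price: tmp becomes 0; next tot becomes 37; next (((tmp * c) // (a - -3)) == (b * b)) evaluates to false; next ((((c * tmp) + (2 * 8)) != (a - a)) or ((b // 5) == min(4, c))) evaluates to true; next b becomes 30; next tmp becomes -78; next final value -78; price_opt: tmp becomes 0; next tot becomes 37; next (((tmp * c) // (a - -3)) == (b * b)) evaluates to false; next ((((c * tmp) + (2 * 8)) != (a - a)) or ((b // 5) == min(4, c))) evaluates to true; next b becomes 30; next tmp becomes -78; next final value -78; agreement on -78.
An exhaustive pass over the 64 declared inputs shows identical outputs.
verdict: equivalent


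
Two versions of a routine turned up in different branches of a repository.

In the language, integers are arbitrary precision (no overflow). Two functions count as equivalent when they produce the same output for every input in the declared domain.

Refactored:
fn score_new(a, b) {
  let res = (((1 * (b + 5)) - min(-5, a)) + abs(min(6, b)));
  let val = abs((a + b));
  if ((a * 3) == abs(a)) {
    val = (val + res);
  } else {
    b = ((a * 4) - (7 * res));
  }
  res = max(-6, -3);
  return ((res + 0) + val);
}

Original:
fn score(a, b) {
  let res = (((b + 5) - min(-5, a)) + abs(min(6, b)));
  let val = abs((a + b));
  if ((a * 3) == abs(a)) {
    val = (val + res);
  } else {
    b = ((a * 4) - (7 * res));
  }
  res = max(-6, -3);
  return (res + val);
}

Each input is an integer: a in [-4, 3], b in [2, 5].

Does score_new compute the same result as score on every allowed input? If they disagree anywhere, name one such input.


Changes here: arithmetic usage differs; also constant usage differs; the full 32-point sweep finds no disagreement.
verdict: equivalent


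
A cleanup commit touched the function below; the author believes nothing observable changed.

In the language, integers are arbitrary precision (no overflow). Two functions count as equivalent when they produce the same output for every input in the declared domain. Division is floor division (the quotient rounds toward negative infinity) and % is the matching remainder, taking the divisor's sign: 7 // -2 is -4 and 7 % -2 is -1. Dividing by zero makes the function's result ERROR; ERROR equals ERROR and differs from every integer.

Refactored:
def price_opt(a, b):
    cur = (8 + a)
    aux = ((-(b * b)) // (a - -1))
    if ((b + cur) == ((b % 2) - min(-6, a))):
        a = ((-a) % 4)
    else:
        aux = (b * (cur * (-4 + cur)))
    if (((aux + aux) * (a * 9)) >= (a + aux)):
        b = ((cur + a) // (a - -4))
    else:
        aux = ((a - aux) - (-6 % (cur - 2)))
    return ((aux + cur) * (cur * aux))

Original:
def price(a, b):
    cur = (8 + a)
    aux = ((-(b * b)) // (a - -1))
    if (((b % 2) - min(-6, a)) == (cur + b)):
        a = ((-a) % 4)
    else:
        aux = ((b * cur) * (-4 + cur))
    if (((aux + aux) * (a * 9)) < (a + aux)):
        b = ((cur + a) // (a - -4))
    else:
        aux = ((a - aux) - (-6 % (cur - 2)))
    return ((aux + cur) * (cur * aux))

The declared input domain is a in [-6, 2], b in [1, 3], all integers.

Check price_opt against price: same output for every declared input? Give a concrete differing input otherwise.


At a=-6, b=1: price gives ERROR, price_opt gives 16.
verdict: not equivalent; witness: a=-6, b=1


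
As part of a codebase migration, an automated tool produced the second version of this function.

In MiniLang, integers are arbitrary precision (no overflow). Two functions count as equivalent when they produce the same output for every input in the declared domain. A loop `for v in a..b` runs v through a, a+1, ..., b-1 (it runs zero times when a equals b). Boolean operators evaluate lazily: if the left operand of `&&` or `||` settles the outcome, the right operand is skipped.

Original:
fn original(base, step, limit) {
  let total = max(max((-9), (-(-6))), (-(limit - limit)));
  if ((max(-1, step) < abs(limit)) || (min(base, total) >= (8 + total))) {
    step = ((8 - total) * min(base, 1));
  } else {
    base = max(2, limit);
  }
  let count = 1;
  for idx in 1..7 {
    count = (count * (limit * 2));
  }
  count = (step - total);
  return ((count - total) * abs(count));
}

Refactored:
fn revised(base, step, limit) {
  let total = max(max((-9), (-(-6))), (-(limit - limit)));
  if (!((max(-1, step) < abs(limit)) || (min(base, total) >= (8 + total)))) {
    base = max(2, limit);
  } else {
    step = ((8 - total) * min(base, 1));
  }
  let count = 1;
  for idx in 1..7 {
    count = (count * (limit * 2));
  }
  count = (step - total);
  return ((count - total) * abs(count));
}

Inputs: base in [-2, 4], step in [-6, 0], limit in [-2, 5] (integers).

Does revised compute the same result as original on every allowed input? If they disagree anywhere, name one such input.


Although boolean connective usage differs, 392/392 inputs agree.
verdict: equivalent


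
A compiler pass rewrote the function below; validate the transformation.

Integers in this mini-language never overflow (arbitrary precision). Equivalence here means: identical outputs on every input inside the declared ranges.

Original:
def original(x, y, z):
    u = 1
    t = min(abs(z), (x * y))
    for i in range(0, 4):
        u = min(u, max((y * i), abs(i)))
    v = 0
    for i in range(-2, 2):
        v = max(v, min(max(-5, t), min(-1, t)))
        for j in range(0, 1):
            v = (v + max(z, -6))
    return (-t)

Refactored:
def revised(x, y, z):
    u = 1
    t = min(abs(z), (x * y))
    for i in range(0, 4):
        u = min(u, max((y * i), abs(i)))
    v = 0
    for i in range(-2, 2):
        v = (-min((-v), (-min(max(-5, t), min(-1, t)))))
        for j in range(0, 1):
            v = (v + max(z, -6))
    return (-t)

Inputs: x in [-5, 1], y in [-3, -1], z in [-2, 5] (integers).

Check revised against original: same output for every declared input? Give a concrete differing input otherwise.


The two versions differ — the changes include min/max/abs usage differs.
Tracing x=1, y=-1, z=-1: original: u=1, then t=-1, then (i=0), then u=0, then (i=1), then u=0, then (i=2), then u=0, then (i=3), then u=0, then v=0, then (i=-2), then v=0, then (j=0), then v=-1, then (i=-1), then v=-1, then (j=0), then v=-2, then (i=0), then v=-1, then (j=0), then v=-2, then (i=1), then v=-1, then (j=0), then v=-2, then returns 1 | revised: u=1, then t=-1, then (i=0), then u=0, then (i=1), then u=0, then (i=2), then u=0, then (i=3), then u=0, then v=0, then (i=-2), then v=0, then (j=0), then v=-1, then (i=-1), then v=-1, then (j=0), then v=-2, then (i=0), then v=-1, then (j=0), then v=-2, then (i=1), then v=-1, then (j=0), then v=-2, then returns 1 — matching result 1.
Across all 168 domain points the two functions coincide.
verdict: equivalent


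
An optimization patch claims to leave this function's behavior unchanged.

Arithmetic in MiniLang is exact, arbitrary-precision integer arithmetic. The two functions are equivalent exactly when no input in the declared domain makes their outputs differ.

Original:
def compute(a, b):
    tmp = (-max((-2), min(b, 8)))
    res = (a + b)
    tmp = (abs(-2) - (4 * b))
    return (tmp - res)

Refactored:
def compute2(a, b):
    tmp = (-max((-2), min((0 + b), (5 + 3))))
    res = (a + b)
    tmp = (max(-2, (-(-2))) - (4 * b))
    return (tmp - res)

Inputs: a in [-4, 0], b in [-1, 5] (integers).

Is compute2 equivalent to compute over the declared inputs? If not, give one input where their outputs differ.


Behavior is preserved: although constant usage differs, and min/max/abs usage differs, and arithmetic usage differs, the outputs never diverge.
Tracing a=-1, b=-1: compute: tmp=1, then res=-2, then tmp=6, then returns 8 | compute2: tmp=1, then res=-2, then tmp=6, then returns 8 — matching result 8.
An exhaustive pass over the 35 declared inputs shows identical outputs.
verdict: equivalent


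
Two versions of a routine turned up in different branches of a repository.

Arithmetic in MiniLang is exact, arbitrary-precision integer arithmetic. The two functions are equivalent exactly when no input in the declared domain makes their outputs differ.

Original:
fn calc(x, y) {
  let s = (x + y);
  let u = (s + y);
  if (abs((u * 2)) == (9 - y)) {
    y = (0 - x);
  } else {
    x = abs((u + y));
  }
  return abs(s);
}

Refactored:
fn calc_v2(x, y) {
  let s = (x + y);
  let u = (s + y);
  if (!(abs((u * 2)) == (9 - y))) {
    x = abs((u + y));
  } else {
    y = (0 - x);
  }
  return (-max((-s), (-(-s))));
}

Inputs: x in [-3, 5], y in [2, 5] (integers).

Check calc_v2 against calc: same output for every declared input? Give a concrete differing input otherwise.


On input x=-3, y=2, calc returns 1 while calc_v2 returns -1.
verdict: not equivalent; witness: x=-3, y=2


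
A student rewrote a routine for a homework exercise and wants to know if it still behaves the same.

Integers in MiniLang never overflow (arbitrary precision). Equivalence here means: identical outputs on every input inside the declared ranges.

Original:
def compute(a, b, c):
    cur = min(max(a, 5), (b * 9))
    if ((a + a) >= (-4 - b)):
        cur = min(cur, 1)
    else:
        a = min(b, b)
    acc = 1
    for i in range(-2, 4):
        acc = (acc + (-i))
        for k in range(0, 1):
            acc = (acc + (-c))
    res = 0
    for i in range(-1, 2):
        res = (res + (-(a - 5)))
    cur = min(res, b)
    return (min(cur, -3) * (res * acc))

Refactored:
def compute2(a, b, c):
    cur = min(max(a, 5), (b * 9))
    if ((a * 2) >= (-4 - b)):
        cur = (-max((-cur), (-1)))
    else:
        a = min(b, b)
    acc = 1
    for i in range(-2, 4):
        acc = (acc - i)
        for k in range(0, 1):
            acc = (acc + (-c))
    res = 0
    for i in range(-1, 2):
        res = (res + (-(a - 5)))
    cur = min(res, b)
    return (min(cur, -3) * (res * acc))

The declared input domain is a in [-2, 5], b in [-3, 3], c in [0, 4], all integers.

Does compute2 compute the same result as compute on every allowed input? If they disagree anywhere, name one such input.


Comparing the listings, the differences include: arithmetic usage differs; min/max/abs usage differs; constant usage differs.
Tracing a=4, b=0, c=0: compute: cur := 0 | ((a + a) >= (-4 - b)): true | cur := 0 | acc := 1 | iter i=-2: | acc := 3 | iter k=0: | acc := 3 | iter i=-1: | acc := 4 | iter k=0: | acc := 4 | iter i=0: | acc := 4 | iter k=0: | acc := 4 | iter i=1: | acc := 3 | iter k=0: | acc := 3 | iter i=2: | acc := 1 | iter k=0: | acc := 1 | iter i=3: | acc := -2 | iter k=0: | acc := -2 | res := 0 | iter i=-1: | res := 1 | iter i=0: | res := 2 | iter i=1: | res := 3 | cur := 0 | result 18 | compute2: cur := 0 | ((a * 2) >= (-4 - b)): true | cur := 0 | acc := 1 | iter i=-2: | acc := 3 | iter k=0: | acc := 3 | iter i=-1: | acc := 4 | iter k=0: | acc := 4 | iter i=0: | acc := 4 | iter k=0: | acc := 4 | iter i=1: | acc := 3 | iter k=0: | acc := 3 | iter i=2: | acc := 1 | iter k=0: | acc := 1 | iter i=3: | acc := -2 | iter k=0: | acc := -2 | res := 0 | iter i=-1: | res := 1 | iter i=0: | res := 2 | iter i=1: | res := 3 | cur := 0 | result 18 — matching result 18.
Checked all 280 inputs in the declared domain: the outputs agree on every one.
verdict: equivalent


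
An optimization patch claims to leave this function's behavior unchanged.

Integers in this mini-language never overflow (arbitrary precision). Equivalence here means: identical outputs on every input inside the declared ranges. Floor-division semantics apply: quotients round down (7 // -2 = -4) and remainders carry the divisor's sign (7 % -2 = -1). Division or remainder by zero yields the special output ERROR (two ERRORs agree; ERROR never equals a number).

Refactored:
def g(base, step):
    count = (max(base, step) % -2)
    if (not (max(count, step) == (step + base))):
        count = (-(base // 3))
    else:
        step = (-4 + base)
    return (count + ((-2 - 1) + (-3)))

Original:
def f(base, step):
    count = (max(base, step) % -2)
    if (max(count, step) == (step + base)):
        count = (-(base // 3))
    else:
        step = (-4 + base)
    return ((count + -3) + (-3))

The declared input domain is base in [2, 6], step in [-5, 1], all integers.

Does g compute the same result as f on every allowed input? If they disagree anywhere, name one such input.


Take base=4, step=-5.
f: count := 0 | (max(count, step) == (step + base)): false | step := 0 | result -6
g: count := 0 | (not (max(count, step) == (step + base))): true | count := -1 | result -7
-6 and -7 differ, so these are not the same function on this domain.
verdict: not equivalent; witness: base=4, step=-5


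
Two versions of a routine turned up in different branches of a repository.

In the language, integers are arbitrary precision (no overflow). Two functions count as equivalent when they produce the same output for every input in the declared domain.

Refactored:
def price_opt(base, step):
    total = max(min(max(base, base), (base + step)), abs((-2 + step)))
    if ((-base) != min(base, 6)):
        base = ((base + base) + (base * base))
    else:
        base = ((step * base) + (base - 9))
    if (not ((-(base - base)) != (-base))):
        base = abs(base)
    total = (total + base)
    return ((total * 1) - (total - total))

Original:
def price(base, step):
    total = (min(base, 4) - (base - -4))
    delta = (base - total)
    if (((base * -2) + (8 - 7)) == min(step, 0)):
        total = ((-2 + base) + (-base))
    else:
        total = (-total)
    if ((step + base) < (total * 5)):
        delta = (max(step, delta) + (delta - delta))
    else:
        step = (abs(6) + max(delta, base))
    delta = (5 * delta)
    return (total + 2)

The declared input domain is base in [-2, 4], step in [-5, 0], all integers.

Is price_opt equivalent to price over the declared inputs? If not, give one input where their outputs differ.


Not equivalent: base=-2, step=-5 separates them (6 vs 7).
price: total := -4 | delta := 2 | (((base * -2) + (8 - 7)) == min(step, 0)): false | total := 4 | ((step + base) < (total * 5)): true | delta := 2 | delta := 10 | result 6
price_opt: total := 7 | ((-base) != min(base, 6)): true | base := 0 | (not ((-(base - base)) != (-base))): true | base := 0 | total := 7 | result 7
verdict: not equivalent; witness: base=-2, step=-5


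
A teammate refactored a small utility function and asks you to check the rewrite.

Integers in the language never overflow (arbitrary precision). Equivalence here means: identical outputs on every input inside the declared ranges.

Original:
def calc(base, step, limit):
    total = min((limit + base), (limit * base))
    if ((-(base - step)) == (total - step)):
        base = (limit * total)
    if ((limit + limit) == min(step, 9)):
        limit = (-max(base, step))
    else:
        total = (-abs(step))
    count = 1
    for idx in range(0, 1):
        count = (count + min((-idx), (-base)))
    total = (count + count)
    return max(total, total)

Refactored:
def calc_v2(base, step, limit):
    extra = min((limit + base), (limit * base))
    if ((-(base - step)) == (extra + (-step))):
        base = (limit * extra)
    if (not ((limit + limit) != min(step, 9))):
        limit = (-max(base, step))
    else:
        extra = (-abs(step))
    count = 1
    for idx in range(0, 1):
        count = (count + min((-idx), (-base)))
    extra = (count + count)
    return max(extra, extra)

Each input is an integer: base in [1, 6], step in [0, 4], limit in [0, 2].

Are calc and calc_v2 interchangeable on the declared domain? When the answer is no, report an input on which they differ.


Reading the diff, among the changes: comparison usage differs; also boolean connective usage differs; also arithmetic usage differs; also local variable names differ.
As a probe, take base=1, step=4, limit=2: calc runs total becomes 2; next ((-(base - step)) == (total - step)) evaluates to false; next ((limit + limit) == min(step, 9)) evaluates to true; next limit becomes -4; next count becomes 1; next at idx=0:; next count becomes 0; next total becomes 0; next final value 0; calc_v2 runs extra becomes 2; next ((-(base - step)) == (extra + (-step))) evaluates to false; next (not ((limit + limit) != min(step, 9))) evaluates to true; next limit becomes -4; next count becomes 1; next at idx=0:; next count becomes 0; next extra becomes 0; next final value 0; both end at 0.
Every one of the 90 inputs gives matching results.
verdict: equivalent


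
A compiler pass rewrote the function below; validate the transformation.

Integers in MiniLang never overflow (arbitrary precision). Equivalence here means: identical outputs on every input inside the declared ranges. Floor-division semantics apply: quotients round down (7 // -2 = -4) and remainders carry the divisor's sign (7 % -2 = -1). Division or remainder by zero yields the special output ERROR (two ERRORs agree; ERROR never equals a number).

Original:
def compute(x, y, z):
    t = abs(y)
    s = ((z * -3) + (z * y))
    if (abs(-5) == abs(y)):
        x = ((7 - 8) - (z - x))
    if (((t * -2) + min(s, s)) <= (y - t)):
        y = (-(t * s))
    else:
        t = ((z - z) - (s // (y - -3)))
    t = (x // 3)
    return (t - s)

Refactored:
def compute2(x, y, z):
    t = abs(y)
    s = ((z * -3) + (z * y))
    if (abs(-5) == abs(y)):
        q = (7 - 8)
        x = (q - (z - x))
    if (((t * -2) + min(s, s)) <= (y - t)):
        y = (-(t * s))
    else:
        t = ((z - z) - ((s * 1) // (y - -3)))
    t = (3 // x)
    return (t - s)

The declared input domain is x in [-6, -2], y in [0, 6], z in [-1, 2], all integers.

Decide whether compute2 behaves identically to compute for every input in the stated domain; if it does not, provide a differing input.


On input x=-6, y=0, z=-1, compute returns -5 while compute2 returns -4.
verdict: not equivalent; witness: x=-6, y=0, z=-1


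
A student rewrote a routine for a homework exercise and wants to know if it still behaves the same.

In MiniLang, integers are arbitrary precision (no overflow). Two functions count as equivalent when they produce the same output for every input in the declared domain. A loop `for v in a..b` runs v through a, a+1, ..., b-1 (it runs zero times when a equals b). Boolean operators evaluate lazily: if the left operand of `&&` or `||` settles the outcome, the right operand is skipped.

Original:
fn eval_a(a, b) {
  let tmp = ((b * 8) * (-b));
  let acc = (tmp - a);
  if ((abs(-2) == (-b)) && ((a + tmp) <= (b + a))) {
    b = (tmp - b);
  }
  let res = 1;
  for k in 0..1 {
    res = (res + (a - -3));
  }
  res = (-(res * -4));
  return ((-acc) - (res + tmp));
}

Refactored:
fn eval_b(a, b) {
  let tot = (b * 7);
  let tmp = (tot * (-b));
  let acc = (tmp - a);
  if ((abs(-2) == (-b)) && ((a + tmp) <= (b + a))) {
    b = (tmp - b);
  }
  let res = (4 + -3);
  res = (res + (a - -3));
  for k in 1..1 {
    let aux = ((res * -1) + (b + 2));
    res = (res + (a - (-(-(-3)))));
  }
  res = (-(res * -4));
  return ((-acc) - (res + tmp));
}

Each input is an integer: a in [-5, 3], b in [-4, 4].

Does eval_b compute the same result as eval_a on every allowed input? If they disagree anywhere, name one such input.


Take a=-5, b=-4.
eval_a: tmp := -128 | acc := -123 | ((abs(-2) == (-b)) && ((a + tmp) <= (b + a))): false | res := 1 | iter k=0: | res := -1 | res := -4 | result 255
eval_b: tot := -28 | tmp := -112 | acc := -107 | ((abs(-2) == (-b)) && ((a + tmp) <= (b + a))): false | res := 1 | res := -1 | loop over k: empty range | res := -4 | result 223
255 and 223 differ, so these are not the same function on this domain.
verdict: not equivalent; witness: a=-5, b=-4


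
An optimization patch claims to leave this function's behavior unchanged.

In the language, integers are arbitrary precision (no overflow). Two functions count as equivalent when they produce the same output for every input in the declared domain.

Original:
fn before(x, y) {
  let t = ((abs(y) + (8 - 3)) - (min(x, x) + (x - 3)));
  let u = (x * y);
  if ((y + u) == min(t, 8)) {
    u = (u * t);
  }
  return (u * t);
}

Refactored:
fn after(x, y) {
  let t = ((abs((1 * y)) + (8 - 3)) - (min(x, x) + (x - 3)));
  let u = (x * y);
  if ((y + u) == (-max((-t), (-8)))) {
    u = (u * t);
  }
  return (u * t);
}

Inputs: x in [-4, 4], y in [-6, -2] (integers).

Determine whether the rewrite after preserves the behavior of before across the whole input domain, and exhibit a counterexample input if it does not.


Comparing the listings, the differences include: arithmetic usage differs; and min/max/abs usage differs; and constant usage differs.
Spot check at x=0, y=-4 — before: t := 12 | u := 0 | ((y + u) == min(t, 8)): false | result 0. after: t := 12 | u := 0 | ((y + u) == (-max((-t), (-8)))): false | result 0. Both give 0.
An exhaustive pass over the 45 declared inputs shows identical outputs.
verdict: equivalent


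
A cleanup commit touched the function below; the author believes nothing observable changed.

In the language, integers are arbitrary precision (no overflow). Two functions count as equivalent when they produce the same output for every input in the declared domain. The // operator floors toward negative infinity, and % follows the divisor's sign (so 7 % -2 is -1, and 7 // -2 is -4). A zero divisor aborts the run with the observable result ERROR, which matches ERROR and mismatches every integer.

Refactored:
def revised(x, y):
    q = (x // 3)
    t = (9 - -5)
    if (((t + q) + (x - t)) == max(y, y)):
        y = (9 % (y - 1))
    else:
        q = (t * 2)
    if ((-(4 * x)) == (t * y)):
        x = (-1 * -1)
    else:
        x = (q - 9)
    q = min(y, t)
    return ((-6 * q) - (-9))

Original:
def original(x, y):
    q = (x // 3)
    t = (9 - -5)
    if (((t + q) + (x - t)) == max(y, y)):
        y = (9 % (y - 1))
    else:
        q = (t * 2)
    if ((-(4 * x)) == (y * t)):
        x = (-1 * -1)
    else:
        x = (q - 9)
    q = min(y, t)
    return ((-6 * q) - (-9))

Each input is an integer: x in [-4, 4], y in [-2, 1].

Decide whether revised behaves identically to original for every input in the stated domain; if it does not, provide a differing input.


The two versions differ — the changes include same computation, different form.
One worked example (x=-1, y=1) — original: q := -1 | t := 14 | (((t + q) + (x - t)) == max(y, y)): false | q := 28 | ((-(4 * x)) == (y * t)): false | x := 19 | q := 1 | result 3; revised: q := -1 | t := 14 | (((t + q) + (x - t)) == max(y, y)): false | q := 28 | ((-(4 * x)) == (t * y)): false | x := 19 | q := 1 | result 3; agreement on 3.
An exhaustive pass over the 36 declared inputs shows identical outputs.
verdict: equivalent


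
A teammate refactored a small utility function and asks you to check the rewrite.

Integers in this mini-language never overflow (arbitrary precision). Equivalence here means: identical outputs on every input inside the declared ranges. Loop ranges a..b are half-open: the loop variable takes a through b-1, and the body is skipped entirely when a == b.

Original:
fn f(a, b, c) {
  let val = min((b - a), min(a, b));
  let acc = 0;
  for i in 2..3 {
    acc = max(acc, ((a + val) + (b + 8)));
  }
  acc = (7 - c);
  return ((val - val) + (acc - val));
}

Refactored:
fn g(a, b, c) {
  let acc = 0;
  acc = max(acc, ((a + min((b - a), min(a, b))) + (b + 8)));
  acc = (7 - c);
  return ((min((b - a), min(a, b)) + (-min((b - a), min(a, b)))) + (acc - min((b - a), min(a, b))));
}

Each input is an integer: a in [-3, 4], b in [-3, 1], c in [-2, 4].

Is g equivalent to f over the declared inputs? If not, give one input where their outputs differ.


The two are interchangeable: arithmetic usage differs, plus statement counts differ, plus min/max/abs usage differs, plus local variable names differ, plus loop structure differs, and every declared input agrees.
Spot check at a=4, b=-3, c=0 — f: val := -7 | acc := 0 | iter i=2: | acc := 2 | acc := 7 | result 14. g: acc := 0 | acc := 2 | acc := 7 | result 14. Both give 14.
Sweeping the whole domain (280 inputs) finds no disagreement.
verdict: equivalent


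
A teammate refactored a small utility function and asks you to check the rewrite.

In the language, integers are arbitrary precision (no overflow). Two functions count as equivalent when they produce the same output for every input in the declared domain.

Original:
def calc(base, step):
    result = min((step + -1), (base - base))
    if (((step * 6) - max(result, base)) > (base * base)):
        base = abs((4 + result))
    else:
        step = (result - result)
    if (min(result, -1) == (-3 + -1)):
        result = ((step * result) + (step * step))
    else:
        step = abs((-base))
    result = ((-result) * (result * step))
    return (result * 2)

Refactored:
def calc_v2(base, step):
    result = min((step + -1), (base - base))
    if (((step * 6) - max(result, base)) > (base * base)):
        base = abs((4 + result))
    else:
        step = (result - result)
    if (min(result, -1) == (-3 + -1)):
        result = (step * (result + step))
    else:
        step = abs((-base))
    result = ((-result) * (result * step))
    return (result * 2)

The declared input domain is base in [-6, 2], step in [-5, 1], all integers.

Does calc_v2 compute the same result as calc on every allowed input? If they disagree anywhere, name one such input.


Although arithmetic usage differs, 63/63 inputs agree.
verdict: equivalent


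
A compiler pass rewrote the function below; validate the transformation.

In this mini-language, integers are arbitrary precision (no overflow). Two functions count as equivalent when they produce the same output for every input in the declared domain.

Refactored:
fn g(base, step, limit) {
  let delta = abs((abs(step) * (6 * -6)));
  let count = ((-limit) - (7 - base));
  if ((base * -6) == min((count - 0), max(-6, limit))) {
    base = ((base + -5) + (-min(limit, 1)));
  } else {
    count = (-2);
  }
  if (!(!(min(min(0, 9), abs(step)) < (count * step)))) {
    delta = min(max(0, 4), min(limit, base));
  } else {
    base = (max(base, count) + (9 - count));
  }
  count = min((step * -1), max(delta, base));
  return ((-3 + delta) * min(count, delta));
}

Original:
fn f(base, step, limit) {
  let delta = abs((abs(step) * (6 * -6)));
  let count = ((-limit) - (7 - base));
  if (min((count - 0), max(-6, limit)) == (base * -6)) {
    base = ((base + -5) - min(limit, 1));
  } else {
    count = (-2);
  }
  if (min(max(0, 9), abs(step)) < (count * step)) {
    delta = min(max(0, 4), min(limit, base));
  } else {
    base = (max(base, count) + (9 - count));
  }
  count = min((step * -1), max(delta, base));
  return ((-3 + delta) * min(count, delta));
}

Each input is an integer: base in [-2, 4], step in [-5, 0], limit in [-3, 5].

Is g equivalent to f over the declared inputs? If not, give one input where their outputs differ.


Although `max(0, 9)` became `min(0, 9)`, no input in the stated domain can expose it.
One worked example (base=3, step=-5, limit=3) — f: delta = 180; count = -7; (min((count - 0), max(-6, limit)) == (base * -6)) -> false; count = -2; (min(max(0, 9), abs(step)) < (count * step)) -> true; delta = 3; count = 3; return 0; g: delta = 180; count = -7; ((base * -6) == min((count - 0), max(-6, limit))) -> false; count = -2; (!(!(min(min(0, 9), abs(step)) < (count * step)))) -> true; delta = 3; count = 3; return 0; agreement on 0.
Across all 378 domain points the two functions coincide.
verdict: equivalent


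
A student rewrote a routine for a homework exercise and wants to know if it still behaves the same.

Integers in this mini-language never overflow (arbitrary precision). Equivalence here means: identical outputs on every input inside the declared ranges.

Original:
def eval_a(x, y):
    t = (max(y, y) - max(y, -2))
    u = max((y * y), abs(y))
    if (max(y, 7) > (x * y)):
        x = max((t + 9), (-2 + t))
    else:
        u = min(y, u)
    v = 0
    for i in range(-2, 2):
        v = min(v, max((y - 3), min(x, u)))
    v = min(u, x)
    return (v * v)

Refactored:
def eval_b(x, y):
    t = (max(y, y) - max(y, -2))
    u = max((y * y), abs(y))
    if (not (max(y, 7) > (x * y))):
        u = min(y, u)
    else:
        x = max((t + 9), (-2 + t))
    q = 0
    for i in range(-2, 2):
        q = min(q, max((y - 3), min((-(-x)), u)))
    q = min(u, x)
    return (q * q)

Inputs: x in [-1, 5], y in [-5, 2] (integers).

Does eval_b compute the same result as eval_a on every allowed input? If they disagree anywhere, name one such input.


Reading the diff, among the changes: local variable names differ; boolean connective usage differs.
One worked example (x=3, y=-1) — eval_a: t := 0 | u := 1 | (max(y, 7) > (x * y)): true | x := 9 | v := 0 | iter i=-2: | v := 0 | iter i=-1: | v := 0 | iter i=0: | v := 0 | iter i=1: | v := 0 | v := 1 | result 1; eval_b: t := 0 | u := 1 | (not (max(y, 7) > (x * y))): false | x := 9 | q := 0 | iter i=-2: | q := 0 | iter i=-1: | q := 0 | iter i=0: | q := 0 | iter i=1: | q := 0 | q := 1 | result 1; agreement on 1.
Sweeping the whole domain (56 inputs) finds no disagreement.
verdict: equivalent


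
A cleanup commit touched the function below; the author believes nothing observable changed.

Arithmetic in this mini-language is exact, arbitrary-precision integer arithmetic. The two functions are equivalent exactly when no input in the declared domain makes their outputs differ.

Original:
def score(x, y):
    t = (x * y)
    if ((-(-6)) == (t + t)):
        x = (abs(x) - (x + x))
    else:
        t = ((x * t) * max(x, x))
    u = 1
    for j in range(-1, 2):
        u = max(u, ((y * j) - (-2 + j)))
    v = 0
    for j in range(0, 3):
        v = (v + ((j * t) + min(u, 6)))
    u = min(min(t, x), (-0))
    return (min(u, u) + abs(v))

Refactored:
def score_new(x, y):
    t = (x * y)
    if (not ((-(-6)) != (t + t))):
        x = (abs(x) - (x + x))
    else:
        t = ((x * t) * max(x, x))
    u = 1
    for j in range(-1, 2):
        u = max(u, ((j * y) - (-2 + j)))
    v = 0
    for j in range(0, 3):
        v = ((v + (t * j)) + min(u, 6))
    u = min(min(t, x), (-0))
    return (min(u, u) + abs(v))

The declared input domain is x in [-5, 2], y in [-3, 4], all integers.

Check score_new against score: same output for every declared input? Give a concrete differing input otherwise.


Equivalent — the differences include boolean connective usage differs, plus comparison usage differs, yet no declared input distinguishes the two.
One worked example (x=-1, y=-1) — score: t becomes 1; next ((-(-6)) == (t + t)) evaluates to false; next t becomes 1; next u becomes 1; next at j=-1:; next u becomes 4; next at j=0:; next u becomes 4; next at j=1:; next u becomes 4; next v becomes 0; next at j=0:; next v becomes 4; next at j=1:; next v becomes 9; next at j=2:; next v becomes 15; next u becomes -1; next final value 14; score_new: t becomes 1; next (not ((-(-6)) != (t + t))) evaluates to false; next t becomes 1; next u becomes 1; next at j=-1:; next u becomes 4; next at j=0:; next u becomes 4; next at j=1:; next u becomes 4; next v becomes 0; next at j=0:; next v becomes 4; next at j=1:; next v becomes 9; next at j=2:; next v becomes 15; next u becomes -1; next final value 14; agreement on 14.
Every one of the 64 inputs gives matching results.
verdict: equivalent


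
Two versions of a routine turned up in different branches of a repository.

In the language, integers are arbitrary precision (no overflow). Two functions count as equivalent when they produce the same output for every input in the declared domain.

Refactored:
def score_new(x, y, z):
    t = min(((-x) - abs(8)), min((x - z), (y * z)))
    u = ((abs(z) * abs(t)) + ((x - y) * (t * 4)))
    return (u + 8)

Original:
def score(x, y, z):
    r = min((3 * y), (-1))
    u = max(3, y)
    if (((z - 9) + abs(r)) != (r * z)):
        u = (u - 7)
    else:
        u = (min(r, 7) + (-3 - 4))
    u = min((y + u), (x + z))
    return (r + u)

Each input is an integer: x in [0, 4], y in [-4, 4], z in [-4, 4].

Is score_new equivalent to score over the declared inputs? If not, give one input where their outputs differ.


x=0, y=-4, z=-4 yields -20 from score but -88 from score_new.
verdict: not equivalent; witness: x=0, y=-4, z=-4


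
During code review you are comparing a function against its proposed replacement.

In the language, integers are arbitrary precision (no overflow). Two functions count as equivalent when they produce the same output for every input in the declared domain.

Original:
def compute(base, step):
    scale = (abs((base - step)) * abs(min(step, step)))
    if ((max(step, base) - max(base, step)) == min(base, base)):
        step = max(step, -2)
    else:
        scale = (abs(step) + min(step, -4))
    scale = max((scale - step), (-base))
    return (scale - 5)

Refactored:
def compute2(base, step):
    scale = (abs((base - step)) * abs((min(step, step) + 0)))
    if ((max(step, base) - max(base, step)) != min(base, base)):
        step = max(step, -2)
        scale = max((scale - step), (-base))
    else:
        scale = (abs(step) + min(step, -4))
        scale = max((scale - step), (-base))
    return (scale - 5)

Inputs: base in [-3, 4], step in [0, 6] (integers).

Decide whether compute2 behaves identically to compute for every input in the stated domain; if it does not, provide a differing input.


On input base=-3, step=2, compute returns -2 while compute2 returns 3.
verdict: not equivalent; witness: base=-3, step=2


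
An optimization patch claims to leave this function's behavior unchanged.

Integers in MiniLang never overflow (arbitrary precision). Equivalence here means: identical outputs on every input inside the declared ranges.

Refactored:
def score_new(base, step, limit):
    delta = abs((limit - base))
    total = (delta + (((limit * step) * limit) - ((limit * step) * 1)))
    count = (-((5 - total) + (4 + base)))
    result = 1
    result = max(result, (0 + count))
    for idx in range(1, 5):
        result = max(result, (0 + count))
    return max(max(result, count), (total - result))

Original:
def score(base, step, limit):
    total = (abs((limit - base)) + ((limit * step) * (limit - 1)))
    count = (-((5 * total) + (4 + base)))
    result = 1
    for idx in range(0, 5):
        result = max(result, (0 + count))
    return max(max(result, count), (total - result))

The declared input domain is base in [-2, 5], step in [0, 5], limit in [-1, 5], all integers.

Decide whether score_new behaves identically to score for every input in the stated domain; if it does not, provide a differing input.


There is a counterexample at base=-2, step=1, limit=3: 10 on one side, 7 on the other.
score: total becomes 11; next count becomes -57; next result becomes 1; next at idx=0:; next result becomes 1; next at idx=1:; next result becomes 1; next at idx=2:; next result becomes 1; next at idx=3:; next result becomes 1; next at idx=4:; next result becomes 1; next final value 10
score_new: delta becomes 5; next total becomes 11; next count becomes 4; next result becomes 1; next result becomes 4; next at idx=1:; next result becomes 4; next at idx=2:; next result becomes 4; next at idx=3:; next result becomes 4; next at idx=4:; next result becomes 4; next final value 7
verdict: not equivalent; witness: base=-2, step=1, limit=3


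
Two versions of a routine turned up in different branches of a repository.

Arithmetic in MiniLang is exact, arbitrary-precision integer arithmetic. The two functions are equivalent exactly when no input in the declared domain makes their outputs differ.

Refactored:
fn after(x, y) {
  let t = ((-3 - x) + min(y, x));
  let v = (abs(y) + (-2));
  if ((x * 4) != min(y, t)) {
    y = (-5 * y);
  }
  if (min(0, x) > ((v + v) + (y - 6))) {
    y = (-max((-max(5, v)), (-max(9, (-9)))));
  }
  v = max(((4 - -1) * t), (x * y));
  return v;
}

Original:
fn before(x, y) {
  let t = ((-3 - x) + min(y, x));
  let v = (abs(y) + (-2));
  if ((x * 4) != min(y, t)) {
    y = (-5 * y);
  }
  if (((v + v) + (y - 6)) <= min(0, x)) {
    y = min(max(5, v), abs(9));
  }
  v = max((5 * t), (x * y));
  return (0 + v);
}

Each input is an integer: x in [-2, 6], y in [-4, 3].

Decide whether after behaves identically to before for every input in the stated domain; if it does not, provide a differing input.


Equivalent. There is a behavioral-looking edit here, yet the outcome never shifts on this domain.
Sweeping the whole domain (72 inputs) finds no disagreement.
As a probe, take x=2, y=1: before runs t = -4; v = -1; ((x * 4) != min(y, t)) -> true; y = -5; (((v + v) + (y - 6)) <= min(0, x)) -> true; y = 5; v = 10; return 10; after runs t = -4; v = -1; ((x * 4) != min(y, t)) -> true; y = -5; (min(0, x) > ((v + v) + (y - 6))) -> true; y = 5; v = 10; return 10; both end at 10.
verdict: equivalent


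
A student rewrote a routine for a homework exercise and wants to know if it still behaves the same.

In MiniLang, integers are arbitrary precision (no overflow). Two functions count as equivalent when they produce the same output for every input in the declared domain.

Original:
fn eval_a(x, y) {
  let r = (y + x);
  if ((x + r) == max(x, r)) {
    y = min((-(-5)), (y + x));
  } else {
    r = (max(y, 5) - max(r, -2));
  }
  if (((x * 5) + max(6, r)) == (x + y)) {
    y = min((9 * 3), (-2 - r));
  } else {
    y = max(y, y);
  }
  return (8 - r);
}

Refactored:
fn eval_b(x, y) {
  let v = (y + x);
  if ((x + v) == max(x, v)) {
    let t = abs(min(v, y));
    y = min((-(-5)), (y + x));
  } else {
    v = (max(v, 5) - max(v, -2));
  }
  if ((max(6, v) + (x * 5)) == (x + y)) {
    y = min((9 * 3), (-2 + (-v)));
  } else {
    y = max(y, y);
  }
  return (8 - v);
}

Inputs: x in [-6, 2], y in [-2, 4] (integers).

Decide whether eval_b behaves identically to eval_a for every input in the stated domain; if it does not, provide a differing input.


These are not equivalent — on x=2, y=4 the outputs split (9 vs 8).
eval_a: r=6, then ((x + r) == max(x, r)) is false, then r=-1, then (((x * 5) + max(6, r)) == (x + y)) is false, then y=4, then returns 9
eval_b: v=6, then ((x + v) == max(x, v)) is false, then v=0, then ((max(6, v) + (x * 5)) == (x + y)) is false, then y=4, then returns 8
verdict: not equivalent; witness: x=2, y=4


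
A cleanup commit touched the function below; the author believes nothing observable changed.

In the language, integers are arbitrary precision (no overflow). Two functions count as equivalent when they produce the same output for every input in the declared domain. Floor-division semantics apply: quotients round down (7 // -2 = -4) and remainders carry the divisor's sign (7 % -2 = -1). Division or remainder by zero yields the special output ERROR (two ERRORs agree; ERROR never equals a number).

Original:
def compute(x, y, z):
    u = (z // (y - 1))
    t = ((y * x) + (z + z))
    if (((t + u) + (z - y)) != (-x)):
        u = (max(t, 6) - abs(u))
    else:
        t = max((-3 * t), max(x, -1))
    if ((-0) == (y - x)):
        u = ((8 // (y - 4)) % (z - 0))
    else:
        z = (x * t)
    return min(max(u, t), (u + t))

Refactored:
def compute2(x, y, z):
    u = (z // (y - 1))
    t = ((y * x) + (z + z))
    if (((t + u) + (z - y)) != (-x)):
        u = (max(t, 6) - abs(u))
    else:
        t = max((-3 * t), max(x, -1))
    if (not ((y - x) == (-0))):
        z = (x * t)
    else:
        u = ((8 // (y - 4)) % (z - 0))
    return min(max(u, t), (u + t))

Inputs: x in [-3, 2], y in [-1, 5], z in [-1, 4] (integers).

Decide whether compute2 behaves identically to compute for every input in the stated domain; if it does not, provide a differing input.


Reading the diff, among the changes: boolean connective usage differs.
As a probe, take x=-1, y=1, z=-1: compute runs divide-by-zero, output ERROR; compute2 runs divide-by-zero, output ERROR; both end at ERROR.
Across all 252 domain points the two functions coincide.
verdict: equivalent
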